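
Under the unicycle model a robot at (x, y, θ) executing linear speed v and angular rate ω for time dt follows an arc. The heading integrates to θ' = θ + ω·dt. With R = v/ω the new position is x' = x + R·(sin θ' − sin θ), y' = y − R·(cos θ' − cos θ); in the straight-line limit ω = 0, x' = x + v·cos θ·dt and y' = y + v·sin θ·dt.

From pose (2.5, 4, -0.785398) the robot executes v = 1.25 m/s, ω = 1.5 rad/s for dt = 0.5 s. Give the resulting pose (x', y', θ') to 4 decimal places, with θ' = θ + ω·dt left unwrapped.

(3.0598, 3.7564, -0.0354)

θ' = -0.7854 + 1.5·0.5 = -0.0354
R = v/ω = 1.25/1.5 = 0.8333
x' = 2.5 + 0.8333·(sin -0.0354 − sin -0.7854) = 3.0598
y' = 4 − 0.8333·(cos -0.0354 − cos -0.7854) = 3.7564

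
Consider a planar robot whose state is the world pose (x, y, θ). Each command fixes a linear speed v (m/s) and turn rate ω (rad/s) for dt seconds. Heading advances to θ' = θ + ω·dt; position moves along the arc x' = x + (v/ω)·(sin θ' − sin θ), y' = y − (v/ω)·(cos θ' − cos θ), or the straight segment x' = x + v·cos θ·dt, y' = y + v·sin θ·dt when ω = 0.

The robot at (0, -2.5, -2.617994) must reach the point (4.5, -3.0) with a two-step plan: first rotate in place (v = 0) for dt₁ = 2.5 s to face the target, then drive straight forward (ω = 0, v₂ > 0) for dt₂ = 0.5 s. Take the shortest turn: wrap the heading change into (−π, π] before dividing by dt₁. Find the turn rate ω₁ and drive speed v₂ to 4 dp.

ω₁ = 1.0029, v₂ = 9.0554

heading to target = atan2(-3−-2.5, 4.5−0) = -0.1107
Δθ = wrap(-0.1107 − -2.6180) = 2.5073; ω₁ = Δθ/dt₁ = 1.0029
distance = √((4.5−0)² + (-3−-2.5)²) = 4.5277; v₂ = distance/dt₂ = 9.0554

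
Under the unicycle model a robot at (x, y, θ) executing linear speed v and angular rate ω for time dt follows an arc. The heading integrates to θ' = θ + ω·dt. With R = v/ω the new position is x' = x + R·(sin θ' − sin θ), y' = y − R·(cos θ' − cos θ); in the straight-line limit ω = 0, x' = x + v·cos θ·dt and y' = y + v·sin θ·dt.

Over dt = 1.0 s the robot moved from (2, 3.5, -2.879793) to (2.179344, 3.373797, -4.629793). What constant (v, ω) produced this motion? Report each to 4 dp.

Δθ = -4.629793 − -2.879793 = -1.750000
ω = Δθ/dt = -1.750000/1.0 = -1.7500
R = Δx/(sin θ' − sin θ) = 0.1429
v = R·ω = 0.1429·-1.7500 = -0.2500

v = -0.2500, ω = -1.7500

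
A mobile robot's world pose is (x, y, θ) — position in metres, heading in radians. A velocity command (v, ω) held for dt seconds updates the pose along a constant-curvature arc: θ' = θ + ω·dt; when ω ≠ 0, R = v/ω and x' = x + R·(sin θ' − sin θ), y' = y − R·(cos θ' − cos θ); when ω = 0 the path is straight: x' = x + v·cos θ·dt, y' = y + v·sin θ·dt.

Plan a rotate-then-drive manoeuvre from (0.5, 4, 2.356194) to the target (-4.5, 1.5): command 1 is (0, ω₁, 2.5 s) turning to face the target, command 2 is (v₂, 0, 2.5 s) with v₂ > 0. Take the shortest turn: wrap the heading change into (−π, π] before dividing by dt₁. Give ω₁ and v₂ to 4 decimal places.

ω₁ = 0.4996, v₂ = 2.2361

heading to target = atan2(1.5−4, -4.5−0.5) = -2.6779
Δθ = wrap(-2.6779 − 2.3562) = 1.2490; ω₁ = Δθ/dt₁ = 0.4996
distance = √((-4.5−0.5)² + (1.5−4)²) = 5.5902; v₂ = distance/dt₂ = 2.2361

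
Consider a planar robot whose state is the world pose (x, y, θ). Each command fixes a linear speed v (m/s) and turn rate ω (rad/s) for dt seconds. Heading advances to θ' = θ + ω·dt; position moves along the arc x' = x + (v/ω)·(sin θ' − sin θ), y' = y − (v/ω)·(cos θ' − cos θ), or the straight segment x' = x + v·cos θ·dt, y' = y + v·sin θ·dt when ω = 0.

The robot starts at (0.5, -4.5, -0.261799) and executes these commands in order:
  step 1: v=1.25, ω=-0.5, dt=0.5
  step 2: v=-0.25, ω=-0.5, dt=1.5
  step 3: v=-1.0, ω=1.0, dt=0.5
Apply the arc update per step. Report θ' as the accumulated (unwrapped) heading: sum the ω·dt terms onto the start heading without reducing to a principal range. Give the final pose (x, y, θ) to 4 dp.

step 1: θ'=-0.5118 (R=-2.5000) → pose (1.0773, -4.7352, -0.5118)
step 2: θ'=-1.2618 (R=0.5000) → pose (0.8459, -4.4513, -1.2618)
step 3: θ'=-0.7618 (R=-1.0000) → pose (0.5835, -4.0318, -0.7618)

(0.5835, -4.0318, -0.7618)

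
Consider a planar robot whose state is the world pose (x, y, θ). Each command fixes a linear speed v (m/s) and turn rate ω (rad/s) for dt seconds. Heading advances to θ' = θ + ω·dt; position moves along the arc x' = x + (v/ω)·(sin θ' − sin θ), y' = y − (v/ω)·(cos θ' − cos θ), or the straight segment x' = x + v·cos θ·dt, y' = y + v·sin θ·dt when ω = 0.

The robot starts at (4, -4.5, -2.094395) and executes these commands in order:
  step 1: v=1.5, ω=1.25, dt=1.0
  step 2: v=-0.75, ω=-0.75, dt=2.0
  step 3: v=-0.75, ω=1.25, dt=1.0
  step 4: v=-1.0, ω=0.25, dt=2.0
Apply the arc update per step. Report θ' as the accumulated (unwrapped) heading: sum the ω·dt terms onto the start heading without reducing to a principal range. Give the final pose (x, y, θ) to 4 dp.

step 1: θ'=-0.8444 (R=1.2000) → pose (4.1421, -5.8970, -0.8444)
step 2: θ'=-2.3444 (R=1.0000) → pose (4.1743, -4.5341, -2.3444)
step 3: θ'=-1.0944 (R=-0.6000) → pose (4.2783, -3.8397, -1.0944)
step 4: θ'=-0.5944 (R=-4.0000) → pose (2.9637, -2.3601, -0.5944)

(2.9637, -2.3601, -0.5944)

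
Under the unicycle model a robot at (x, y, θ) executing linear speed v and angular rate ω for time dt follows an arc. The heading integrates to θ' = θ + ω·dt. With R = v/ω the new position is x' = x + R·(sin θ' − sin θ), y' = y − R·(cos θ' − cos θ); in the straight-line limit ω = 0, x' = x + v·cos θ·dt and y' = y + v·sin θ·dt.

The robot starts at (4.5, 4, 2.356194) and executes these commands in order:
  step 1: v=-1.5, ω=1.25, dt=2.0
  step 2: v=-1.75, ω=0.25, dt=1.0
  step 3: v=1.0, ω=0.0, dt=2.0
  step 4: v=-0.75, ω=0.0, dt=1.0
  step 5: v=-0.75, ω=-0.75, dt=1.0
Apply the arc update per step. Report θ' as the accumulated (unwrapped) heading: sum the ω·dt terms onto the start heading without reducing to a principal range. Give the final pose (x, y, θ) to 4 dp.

(6.5384, 6.2814, 4.3562)

step 1: θ'=4.8562 (R=-1.2000) → pose (6.5361, 5.0205, 4.8562)
step 2: θ'=5.1062 (R=-7.0000) → pose (6.0726, 6.7033, 5.1062)
step 3: θ'=5.1062 (straight) → pose (6.8400, 4.8564, 5.1062)
step 4: θ'=5.1062 (straight) → pose (6.5522, 5.5489, 5.1062)
step 5: θ'=4.3562 (R=1.0000) → pose (6.5384, 6.2814, 4.3562)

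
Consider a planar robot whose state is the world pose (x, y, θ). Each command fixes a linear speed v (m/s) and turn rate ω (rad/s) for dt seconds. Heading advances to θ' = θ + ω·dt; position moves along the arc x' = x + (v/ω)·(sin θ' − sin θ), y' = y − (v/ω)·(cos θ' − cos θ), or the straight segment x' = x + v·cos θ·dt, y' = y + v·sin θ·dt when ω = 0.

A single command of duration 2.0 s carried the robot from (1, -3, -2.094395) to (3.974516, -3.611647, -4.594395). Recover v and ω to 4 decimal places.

Δθ = -4.594395 − -2.094395 = -2.500000
ω = Δθ/dt = -2.500000/2.0 = -1.2500
R = Δx/(sin θ' − sin θ) = 1.6000
v = R·ω = 1.6000·-1.2500 = -2.0000

v = -2.0000, ω = -1.2500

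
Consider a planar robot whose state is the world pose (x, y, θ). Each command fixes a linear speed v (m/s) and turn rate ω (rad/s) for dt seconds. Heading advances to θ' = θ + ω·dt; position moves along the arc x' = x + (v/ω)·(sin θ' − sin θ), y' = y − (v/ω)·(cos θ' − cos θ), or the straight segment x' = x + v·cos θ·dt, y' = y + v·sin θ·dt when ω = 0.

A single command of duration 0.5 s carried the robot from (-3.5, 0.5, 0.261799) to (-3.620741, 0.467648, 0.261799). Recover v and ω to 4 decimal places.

v = -0.2500, ω = 0.0000

Δθ = 0.261799 − 0.261799 = 0.000000
ω = Δθ/dt = 0.000000/0.5 = 0.0000
ω = 0 → v = (Δx·cos θ + Δy·sin θ)/dt = -0.2500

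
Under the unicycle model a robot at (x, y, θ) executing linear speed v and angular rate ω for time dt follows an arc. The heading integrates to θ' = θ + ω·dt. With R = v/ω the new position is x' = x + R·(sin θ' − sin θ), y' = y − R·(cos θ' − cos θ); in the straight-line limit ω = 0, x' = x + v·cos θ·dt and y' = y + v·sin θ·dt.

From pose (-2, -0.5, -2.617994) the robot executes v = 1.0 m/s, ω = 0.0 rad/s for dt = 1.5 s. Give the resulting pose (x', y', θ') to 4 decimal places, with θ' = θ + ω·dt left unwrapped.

θ' = -2.6180 + 0.0·1.5 = -2.6180
ω = 0 → straight: x' = -2 + 1.0·cos(-2.6180)·1.5 = -3.2990
y' = -0.5 + 1.0·sin(-2.6180)·1.5 = -1.2500

(-3.2990, -1.2500, -2.6180)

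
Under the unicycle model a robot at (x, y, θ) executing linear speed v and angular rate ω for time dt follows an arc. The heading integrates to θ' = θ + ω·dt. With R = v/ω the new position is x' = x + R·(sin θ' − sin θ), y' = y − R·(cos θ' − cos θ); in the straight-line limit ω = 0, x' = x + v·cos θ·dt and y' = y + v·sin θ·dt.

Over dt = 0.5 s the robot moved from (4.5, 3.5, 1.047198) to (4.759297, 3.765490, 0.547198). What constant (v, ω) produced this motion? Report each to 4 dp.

Δθ = 0.547198 − 1.047198 = -0.500000
ω = Δθ/dt = -0.500000/0.5 = -1.0000
R = −Δy/(cos θ' − cos θ) = -0.7500
v = R·ω = -0.7500·-1.0000 = 0.7500

v = 0.7500, ω = -1.0000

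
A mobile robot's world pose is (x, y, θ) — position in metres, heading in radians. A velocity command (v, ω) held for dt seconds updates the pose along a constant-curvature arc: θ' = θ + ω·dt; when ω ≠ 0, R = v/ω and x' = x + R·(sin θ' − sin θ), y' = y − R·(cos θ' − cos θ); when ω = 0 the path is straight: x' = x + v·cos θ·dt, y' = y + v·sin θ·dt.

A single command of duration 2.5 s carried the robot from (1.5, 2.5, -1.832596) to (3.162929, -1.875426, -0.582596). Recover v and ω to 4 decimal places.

v = 2.0000, ω = 0.5000

Δθ = -0.582596 − -1.832596 = 1.250000
ω = Δθ/dt = 1.250000/2.5 = 0.5000
R = −Δy/(cos θ' − cos θ) = 4.0000
v = R·ω = 4.0000·0.5000 = 2.0000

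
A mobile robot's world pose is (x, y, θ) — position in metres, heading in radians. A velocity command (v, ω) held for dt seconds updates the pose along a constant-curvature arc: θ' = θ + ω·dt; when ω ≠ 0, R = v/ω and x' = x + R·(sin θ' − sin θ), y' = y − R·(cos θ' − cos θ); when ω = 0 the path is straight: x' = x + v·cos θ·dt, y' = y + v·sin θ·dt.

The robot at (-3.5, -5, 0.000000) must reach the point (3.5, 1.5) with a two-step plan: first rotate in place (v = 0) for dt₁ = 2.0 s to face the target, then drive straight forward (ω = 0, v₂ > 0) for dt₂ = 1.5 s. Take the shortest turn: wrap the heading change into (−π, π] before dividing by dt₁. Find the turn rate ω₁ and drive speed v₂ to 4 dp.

ω₁ = 0.3742, v₂ = 6.3683

heading to target = atan2(1.5−-5, 3.5−-3.5) = 0.7484
Δθ = wrap(0.7484 − 0.0000) = 0.7484; ω₁ = Δθ/dt₁ = 0.3742
distance = √((3.5−-3.5)² + (1.5−-5)²) = 9.5525; v₂ = distance/dt₂ = 6.3683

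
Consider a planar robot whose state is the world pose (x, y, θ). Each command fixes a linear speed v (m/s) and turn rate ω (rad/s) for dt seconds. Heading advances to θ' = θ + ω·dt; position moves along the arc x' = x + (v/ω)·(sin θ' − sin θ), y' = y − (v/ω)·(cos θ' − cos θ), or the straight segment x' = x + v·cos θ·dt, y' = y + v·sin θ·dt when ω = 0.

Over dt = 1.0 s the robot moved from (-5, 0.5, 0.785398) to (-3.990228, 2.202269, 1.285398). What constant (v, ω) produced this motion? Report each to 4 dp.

Δθ = 1.285398 − 0.785398 = 0.500000
ω = Δθ/dt = 0.500000/1.0 = 0.5000
R = −Δy/(cos θ' − cos θ) = 4.0000
v = R·ω = 4.0000·0.5000 = 2.0000

v = 2.0000, ω = 0.5000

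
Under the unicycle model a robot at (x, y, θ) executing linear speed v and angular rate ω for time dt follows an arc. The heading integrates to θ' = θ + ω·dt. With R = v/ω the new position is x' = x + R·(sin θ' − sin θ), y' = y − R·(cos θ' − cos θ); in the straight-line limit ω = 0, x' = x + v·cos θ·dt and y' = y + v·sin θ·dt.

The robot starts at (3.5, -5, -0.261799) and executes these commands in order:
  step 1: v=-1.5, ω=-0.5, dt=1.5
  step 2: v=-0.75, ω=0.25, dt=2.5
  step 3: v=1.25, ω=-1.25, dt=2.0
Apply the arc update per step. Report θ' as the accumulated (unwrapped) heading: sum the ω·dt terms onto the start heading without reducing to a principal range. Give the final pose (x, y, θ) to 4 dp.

(0.1962, -4.3997, -2.8868)

step 1: θ'=-1.0118 (R=3.0000) → pose (1.7331, -3.6932, -1.0118)
step 2: θ'=-0.3868 (R=-3.0000) → pose (0.3214, -2.5059, -0.3868)
step 3: θ'=-2.8868 (R=-1.0000) → pose (0.1962, -4.3997, -2.8868)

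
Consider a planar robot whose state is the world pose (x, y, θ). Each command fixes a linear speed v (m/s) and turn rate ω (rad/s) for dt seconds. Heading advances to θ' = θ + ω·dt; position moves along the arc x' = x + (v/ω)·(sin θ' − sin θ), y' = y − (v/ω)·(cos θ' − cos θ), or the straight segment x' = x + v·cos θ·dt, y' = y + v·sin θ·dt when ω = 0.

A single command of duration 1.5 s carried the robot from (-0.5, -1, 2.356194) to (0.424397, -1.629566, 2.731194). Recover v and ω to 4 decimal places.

v = -0.7500, ω = 0.2500

Δθ = 2.731194 − 2.356194 = 0.375000
ω = Δθ/dt = 0.375000/1.5 = 0.2500
R = Δx/(sin θ' − sin θ) = -3.0000
v = R·ω = -3.0000·0.2500 = -0.7500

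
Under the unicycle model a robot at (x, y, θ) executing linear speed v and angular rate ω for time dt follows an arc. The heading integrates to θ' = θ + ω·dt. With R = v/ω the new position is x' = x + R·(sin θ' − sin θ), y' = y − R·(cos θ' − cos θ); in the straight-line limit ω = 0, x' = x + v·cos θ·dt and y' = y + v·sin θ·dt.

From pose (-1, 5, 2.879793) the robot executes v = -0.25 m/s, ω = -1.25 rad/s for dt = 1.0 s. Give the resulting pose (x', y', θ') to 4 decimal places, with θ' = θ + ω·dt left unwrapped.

(-0.8521, 4.8186, 1.6298)

θ' = 2.8798 + -1.25·1.0 = 1.6298
R = v/ω = -0.25/-1.25 = 0.2000
x' = -1 + 0.2000·(sin 1.6298 − sin 2.8798) = -0.8521
y' = 5 − 0.2000·(cos 1.6298 − cos 2.8798) = 4.8186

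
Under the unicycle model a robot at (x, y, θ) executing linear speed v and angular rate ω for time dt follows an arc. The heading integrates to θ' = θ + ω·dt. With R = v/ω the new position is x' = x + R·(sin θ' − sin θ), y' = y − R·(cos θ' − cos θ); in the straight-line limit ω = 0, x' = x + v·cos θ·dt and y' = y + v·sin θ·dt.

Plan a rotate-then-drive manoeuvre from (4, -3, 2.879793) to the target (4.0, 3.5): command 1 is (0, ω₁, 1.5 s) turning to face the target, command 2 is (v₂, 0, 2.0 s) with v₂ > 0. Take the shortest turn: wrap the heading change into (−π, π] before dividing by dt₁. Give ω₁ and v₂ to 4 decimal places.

heading to target = atan2(3.5−-3, 4−4) = 1.5708
Δθ = wrap(1.5708 − 2.8798) = -1.3090; ω₁ = Δθ/dt₁ = -0.8727
distance = √((4−4)² + (3.5−-3)²) = 6.5000; v₂ = distance/dt₂ = 3.2500

ω₁ = -0.8727, v₂ = 3.2500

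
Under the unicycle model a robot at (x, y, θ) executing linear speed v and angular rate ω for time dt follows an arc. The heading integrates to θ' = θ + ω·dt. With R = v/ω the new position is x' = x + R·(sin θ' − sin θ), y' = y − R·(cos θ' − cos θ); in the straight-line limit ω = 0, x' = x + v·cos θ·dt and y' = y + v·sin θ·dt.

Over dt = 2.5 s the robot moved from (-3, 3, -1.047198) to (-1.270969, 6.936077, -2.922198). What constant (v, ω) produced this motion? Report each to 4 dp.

v = -2.0000, ω = -0.7500

Δθ = -2.922198 − -1.047198 = -1.875000
ω = Δθ/dt = -1.875000/2.5 = -0.7500
R = −Δy/(cos θ' − cos θ) = 2.6667
v = R·ω = 2.6667·-0.7500 = -2.0000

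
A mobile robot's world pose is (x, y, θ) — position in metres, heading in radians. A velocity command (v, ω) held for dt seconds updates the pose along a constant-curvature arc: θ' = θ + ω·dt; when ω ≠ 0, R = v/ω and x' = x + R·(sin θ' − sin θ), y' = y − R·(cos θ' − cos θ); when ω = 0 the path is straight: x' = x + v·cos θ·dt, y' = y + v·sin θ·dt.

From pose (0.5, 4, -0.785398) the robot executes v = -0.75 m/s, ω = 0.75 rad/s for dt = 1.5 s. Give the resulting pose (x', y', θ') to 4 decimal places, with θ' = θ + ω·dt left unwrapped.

θ' = -0.7854 + 0.75·1.5 = 0.3396
R = v/ω = -0.75/0.75 = -1.0000
x' = 0.5 + -1.0000·(sin 0.3396 − sin -0.7854) = -0.5402
y' = 4 − -1.0000·(cos 0.3396 − cos -0.7854) = 4.2358

(-0.5402, 4.2358, 0.3396)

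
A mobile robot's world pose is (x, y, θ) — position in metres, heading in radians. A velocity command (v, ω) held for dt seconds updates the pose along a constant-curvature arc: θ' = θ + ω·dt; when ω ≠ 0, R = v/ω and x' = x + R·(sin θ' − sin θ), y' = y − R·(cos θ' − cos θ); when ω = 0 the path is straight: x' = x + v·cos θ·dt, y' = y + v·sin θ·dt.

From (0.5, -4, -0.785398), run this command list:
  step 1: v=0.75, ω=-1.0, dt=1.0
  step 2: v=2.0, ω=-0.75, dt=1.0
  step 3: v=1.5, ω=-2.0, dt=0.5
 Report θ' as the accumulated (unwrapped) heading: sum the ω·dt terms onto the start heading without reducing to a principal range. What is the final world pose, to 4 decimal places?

step 1: θ'=-1.7854 (R=-0.7500) → pose (0.7025, -4.6900, -1.7854)
step 2: θ'=-2.5354 (R=-2.6667) → pose (-0.3837, -6.3137, -2.5354)
step 3: θ'=-3.5354 (R=-0.7500) → pose (-1.0988, -6.3899, -3.5354)

(-1.0988, -6.3899, -3.5354)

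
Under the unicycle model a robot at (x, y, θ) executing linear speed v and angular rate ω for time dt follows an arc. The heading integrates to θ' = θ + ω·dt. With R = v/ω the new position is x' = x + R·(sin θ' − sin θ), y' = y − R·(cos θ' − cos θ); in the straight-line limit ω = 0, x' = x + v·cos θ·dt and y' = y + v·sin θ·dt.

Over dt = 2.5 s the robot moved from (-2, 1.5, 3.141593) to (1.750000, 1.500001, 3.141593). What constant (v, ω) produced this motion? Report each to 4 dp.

Δθ = 3.141593 − 3.141593 = 0.000000
ω = Δθ/dt = 0.000000/2.5 = 0.0000
ω = 0 → v = (Δx·cos θ + Δy·sin θ)/dt = -1.5000

v = -1.5000, ω = 0.0000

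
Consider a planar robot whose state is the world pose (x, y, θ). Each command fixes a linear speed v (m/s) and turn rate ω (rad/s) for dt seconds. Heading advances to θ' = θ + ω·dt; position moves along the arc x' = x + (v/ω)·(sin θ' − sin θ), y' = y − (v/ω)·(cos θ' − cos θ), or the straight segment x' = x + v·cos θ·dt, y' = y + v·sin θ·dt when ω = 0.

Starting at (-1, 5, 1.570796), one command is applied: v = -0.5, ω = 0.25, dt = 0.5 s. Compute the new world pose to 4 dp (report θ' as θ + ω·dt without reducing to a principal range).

θ' = 1.5708 + 0.25·0.5 = 1.6958
R = v/ω = -0.5/0.25 = -2.0000
x' = -1 + -2.0000·(sin 1.6958 − sin 1.5708) = -0.9844
y' = 5 − -2.0000·(cos 1.6958 − cos 1.5708) = 4.7507

(-0.9844, 4.7507, 1.6958)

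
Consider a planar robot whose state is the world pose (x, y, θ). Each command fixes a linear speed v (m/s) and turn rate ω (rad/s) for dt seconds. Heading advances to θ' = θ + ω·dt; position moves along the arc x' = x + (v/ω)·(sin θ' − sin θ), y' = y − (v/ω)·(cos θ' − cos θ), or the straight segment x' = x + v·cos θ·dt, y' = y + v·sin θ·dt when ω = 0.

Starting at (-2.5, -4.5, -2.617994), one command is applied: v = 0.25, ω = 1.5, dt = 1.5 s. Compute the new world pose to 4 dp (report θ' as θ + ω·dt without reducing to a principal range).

(-2.4766, -4.7998, -0.3680)

θ' = -2.6180 + 1.5·1.5 = -0.3680
R = v/ω = 0.25/1.5 = 0.1667
x' = -2.5 + 0.1667·(sin -0.3680 − sin -2.6180) = -2.4766
y' = -4.5 − 0.1667·(cos -0.3680 − cos -2.6180) = -4.7998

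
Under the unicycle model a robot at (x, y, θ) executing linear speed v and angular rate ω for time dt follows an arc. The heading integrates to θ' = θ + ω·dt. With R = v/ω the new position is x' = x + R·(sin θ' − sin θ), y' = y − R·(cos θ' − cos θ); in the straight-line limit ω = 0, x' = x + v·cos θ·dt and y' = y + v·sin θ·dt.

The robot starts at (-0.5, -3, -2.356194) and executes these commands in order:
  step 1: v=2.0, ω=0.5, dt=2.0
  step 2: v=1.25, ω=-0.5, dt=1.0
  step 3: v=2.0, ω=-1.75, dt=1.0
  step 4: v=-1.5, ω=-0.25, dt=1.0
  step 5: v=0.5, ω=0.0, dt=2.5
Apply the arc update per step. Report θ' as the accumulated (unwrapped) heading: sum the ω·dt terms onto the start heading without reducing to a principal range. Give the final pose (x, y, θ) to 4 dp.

(-2.9330, -8.6292, -3.8562)

step 1: θ'=-1.3562 (R=4.0000) → pose (-1.5798, -6.6803, -1.3562)
step 2: θ'=-1.8562 (R=-2.5000) → pose (-1.6236, -7.9165, -1.8562)
step 3: θ'=-3.6062 (R=-1.1429) → pose (-3.2323, -8.6165, -3.6062)
step 4: θ'=-3.8562 (R=6.0000) → pose (-1.9888, -9.4483, -3.8562)
step 5: θ'=-3.8562 (straight) → pose (-2.9330, -8.6292, -3.8562)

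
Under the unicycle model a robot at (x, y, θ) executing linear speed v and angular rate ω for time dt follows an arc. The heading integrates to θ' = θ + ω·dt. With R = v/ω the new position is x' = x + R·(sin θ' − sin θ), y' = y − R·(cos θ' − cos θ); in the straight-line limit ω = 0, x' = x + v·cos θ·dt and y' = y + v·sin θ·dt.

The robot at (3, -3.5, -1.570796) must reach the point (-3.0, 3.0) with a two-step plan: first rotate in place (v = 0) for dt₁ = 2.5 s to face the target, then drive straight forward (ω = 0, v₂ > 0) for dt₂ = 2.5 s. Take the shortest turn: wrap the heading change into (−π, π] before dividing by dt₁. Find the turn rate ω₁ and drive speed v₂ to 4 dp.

heading to target = atan2(3−-3.5, -3−3) = 2.3162
Δθ = wrap(2.3162 − -1.5708) = -2.3962; ω₁ = Δθ/dt₁ = -0.9585
distance = √((-3−3)² + (3−-3.5)²) = 8.8459; v₂ = distance/dt₂ = 3.5384

ω₁ = -0.9585, v₂ = 3.5384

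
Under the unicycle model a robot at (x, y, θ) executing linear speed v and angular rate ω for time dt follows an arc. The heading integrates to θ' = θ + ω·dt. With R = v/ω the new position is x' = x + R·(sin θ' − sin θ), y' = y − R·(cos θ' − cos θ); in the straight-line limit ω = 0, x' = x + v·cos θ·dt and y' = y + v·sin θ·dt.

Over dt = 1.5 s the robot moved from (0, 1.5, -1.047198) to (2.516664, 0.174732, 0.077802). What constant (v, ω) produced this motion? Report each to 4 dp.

v = 2.0000, ω = 0.7500

Δθ = 0.077802 − -1.047198 = 1.125000
ω = Δθ/dt = 1.125000/1.5 = 0.7500
R = Δx/(sin θ' − sin θ) = 2.6667
v = R·ω = 2.6667·0.7500 = 2.0000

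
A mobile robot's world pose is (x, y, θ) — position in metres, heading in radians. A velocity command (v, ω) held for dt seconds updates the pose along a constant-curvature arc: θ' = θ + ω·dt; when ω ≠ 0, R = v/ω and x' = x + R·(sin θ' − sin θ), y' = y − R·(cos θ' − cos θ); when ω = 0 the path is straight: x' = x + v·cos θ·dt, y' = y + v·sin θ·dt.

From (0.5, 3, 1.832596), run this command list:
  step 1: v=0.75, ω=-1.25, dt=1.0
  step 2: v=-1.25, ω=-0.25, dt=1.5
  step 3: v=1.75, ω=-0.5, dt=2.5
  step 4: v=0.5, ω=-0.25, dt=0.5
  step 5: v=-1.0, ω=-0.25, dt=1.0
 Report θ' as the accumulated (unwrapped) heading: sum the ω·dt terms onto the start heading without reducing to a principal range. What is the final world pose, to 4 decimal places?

step 1: θ'=0.5826 (R=-0.6000) → pose (0.7494, 3.6563, 0.5826)
step 2: θ'=0.2076 (R=5.0000) → pose (-0.9710, 2.9389, 0.2076)
step 3: θ'=-1.0424 (R=-3.5000) → pose (2.7731, 1.2785, -1.0424)
step 4: θ'=-1.1674 (R=-2.0000) → pose (2.8853, 1.0553, -1.1674)
step 5: θ'=-1.4174 (R=4.0000) → pose (2.6112, 2.0143, -1.4174)

(2.6112, 2.0143, -1.4174)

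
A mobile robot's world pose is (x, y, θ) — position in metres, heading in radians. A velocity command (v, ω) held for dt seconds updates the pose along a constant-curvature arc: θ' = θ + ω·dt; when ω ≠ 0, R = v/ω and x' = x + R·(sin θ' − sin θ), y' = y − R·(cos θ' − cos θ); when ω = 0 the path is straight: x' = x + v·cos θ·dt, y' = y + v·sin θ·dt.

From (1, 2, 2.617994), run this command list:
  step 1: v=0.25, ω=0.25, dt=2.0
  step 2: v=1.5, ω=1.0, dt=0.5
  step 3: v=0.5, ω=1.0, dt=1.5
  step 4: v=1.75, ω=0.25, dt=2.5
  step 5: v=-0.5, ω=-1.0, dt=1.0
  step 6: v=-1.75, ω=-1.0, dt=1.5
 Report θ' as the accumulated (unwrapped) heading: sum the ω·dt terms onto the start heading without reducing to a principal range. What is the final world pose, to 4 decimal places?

(3.7315, 0.2923, 3.2430)

step 1: θ'=3.1180 (R=1.0000) → pose (0.5236, 2.1337, 3.1180)
step 2: θ'=3.6180 (R=1.5000) → pose (-0.1997, 1.9671, 3.6180)
step 3: θ'=5.1180 (R=0.5000) → pose (-0.4298, 1.3255, 5.1180)
step 4: θ'=5.7430 (R=7.0000) → pose (2.4021, -1.9158, 5.7430)
step 5: θ'=4.7430 (R=0.5000) → pose (2.1595, -1.5023, 4.7430)
step 6: θ'=3.2430 (R=1.7500) → pose (3.7315, 0.2923, 3.2430)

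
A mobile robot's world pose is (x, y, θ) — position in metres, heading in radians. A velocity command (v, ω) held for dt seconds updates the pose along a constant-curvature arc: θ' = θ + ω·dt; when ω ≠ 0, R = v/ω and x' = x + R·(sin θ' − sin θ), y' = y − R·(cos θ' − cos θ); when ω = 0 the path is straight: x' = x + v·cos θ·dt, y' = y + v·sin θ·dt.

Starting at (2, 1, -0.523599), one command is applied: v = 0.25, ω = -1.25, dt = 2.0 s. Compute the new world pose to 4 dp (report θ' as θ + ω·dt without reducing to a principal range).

θ' = -0.5236 + -1.25·2.0 = -3.0236
R = v/ω = 0.25/-1.25 = -0.2000
x' = 2 + -0.2000·(sin -3.0236 − sin -0.5236) = 1.9235
y' = 1 − -0.2000·(cos -3.0236 − cos -0.5236) = 0.6282

(1.9235, 0.6282, -3.0236)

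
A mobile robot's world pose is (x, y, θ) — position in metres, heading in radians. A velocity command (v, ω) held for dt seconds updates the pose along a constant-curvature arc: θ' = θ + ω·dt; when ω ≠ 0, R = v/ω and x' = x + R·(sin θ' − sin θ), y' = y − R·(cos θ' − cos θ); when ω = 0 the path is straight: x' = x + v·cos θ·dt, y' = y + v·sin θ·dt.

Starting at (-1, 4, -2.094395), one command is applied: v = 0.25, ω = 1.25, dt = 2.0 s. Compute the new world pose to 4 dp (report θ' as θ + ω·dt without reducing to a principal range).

(-0.7479, 3.7162, 0.4056)

θ' = -2.0944 + 1.25·2.0 = 0.4056
R = v/ω = 0.25/1.25 = 0.2000
x' = -1 + 0.2000·(sin 0.4056 − sin -2.0944) = -0.7479
y' = 4 − 0.2000·(cos 0.4056 − cos -2.0944) = 3.7162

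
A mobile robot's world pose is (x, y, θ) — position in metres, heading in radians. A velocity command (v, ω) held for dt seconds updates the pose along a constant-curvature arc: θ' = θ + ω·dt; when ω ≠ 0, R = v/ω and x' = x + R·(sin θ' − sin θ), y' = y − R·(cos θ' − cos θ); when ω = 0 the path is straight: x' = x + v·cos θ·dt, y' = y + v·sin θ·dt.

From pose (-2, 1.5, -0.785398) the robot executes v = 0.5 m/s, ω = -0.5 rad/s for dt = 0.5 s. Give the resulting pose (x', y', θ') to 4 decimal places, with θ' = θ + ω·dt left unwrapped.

(-1.8470, 1.3031, -1.0354)

θ' = -0.7854 + -0.5·0.5 = -1.0354
R = v/ω = 0.5/-0.5 = -1.0000
x' = -2 + -1.0000·(sin -1.0354 − sin -0.7854) = -1.8470
y' = 1.5 − -1.0000·(cos -1.0354 − cos -0.7854) = 1.3031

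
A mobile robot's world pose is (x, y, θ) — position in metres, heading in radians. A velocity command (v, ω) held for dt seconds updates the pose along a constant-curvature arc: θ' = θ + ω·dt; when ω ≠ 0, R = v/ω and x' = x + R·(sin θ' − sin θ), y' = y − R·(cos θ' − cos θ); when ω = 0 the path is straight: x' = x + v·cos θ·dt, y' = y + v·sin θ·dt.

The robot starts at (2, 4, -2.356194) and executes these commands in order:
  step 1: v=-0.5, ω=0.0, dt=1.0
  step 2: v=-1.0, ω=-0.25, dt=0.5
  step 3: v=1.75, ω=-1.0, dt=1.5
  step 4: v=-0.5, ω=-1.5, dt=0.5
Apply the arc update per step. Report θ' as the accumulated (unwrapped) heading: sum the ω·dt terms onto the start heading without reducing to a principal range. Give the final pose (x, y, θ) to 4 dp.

(0.4372, 4.6687, -4.7312)

step 1: θ'=-2.3562 (straight) → pose (2.3536, 4.3536, -2.3562)
step 2: θ'=-2.4812 (R=4.0000) → pose (2.7283, 4.6841, -2.4812)
step 3: θ'=-3.9812 (R=-1.7500) → pose (0.3521, 4.8976, -3.9812)
step 4: θ'=-4.7312 (R=0.3333) → pose (0.4372, 4.6687, -4.7312)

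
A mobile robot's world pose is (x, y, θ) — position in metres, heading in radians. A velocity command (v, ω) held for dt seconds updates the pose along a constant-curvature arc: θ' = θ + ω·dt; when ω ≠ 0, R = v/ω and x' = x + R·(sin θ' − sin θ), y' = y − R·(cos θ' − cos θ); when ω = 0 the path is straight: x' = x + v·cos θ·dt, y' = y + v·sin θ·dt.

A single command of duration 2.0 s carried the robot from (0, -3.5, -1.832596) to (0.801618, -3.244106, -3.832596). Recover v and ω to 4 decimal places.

v = -0.5000, ω = -1.0000

Δθ = -3.832596 − -1.832596 = -2.000000
ω = Δθ/dt = -2.000000/2.0 = -1.0000
R = Δx/(sin θ' − sin θ) = 0.5000
v = R·ω = 0.5000·-1.0000 = -0.5000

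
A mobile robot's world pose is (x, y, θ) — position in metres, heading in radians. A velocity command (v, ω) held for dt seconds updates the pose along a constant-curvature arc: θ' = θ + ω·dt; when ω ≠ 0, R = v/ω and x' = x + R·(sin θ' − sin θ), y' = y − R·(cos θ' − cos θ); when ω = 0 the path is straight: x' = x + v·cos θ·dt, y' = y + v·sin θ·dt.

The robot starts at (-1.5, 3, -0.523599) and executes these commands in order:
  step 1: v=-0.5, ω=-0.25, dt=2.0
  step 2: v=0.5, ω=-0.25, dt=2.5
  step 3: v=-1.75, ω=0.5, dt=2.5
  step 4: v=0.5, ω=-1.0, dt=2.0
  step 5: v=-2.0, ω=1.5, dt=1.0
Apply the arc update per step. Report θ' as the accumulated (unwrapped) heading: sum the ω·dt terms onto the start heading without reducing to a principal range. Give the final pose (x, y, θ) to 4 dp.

step 1: θ'=-1.0236 (R=2.0000) → pose (-2.2080, 3.6915, -1.0236)
step 2: θ'=-1.6486 (R=-2.0000) → pose (-1.9220, 2.4954, -1.6486)
step 3: θ'=-0.3986 (R=-3.5000) → pose (-4.0530, 5.9931, -0.3986)
step 4: θ'=-2.3986 (R=-0.5000) → pose (-3.9088, 5.1640, -2.3986)
step 5: θ'=-0.8986 (R=-1.3333) → pose (-3.7675, 6.9763, -0.8986)

(-3.7675, 6.9763, -0.8986)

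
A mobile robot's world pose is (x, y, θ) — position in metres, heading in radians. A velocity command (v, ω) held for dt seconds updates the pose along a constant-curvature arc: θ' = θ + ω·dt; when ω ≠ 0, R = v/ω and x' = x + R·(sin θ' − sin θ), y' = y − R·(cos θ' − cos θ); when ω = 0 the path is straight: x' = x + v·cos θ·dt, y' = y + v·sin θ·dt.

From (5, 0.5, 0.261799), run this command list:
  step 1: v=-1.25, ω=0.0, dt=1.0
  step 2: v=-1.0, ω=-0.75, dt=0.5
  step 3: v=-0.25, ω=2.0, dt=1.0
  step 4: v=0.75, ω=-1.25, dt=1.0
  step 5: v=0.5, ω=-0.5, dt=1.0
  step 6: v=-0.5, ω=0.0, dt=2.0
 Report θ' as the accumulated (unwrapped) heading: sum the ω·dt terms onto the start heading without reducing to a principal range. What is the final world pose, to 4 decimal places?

(2.8451, 0.6957, 0.1368)

step 1: θ'=0.2618 (straight) → pose (3.7926, 0.1765, 0.2618)
step 2: θ'=-0.1132 (R=1.3333) → pose (3.2969, 0.1396, -0.1132)
step 3: θ'=1.8868 (R=-0.1250) → pose (3.1640, -0.0235, 1.8868)
step 4: θ'=0.6368 (R=-0.6000) → pose (3.3775, 0.6454, 0.6368)
step 5: θ'=0.1368 (R=-1.0000) → pose (3.8357, 0.8321, 0.1368)
step 6: θ'=0.1368 (straight) → pose (2.8451, 0.6957, 0.1368)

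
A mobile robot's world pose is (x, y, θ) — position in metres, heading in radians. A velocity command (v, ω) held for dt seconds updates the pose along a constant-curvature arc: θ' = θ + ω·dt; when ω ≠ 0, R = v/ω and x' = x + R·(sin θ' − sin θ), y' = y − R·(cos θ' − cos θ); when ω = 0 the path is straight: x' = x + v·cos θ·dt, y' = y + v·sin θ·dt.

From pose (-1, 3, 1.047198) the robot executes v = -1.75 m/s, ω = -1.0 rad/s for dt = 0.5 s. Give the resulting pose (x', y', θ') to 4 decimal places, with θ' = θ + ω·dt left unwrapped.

θ' = 1.0472 + -1.0·0.5 = 0.5472
R = v/ω = -1.75/-1.0 = 1.7500
x' = -1 + 1.7500·(sin 0.5472 − sin 1.0472) = -1.6050
y' = 3 − 1.7500·(cos 0.5472 − cos 1.0472) = 2.3805

(-1.6050, 2.3805, 0.5472)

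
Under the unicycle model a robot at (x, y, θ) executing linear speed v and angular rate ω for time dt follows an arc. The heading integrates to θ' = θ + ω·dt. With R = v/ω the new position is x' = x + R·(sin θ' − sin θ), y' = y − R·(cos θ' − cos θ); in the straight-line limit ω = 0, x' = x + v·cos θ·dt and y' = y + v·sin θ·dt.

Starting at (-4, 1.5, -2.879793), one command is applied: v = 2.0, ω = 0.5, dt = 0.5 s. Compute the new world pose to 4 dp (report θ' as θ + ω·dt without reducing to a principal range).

(-4.9237, 1.1238, -2.6298)

θ' = -2.8798 + 0.5·0.5 = -2.6298
R = v/ω = 2.0/0.5 = 4.0000
x' = -4 + 4.0000·(sin -2.6298 − sin -2.8798) = -4.9237
y' = 1.5 − 4.0000·(cos -2.6298 − cos -2.8798) = 1.1238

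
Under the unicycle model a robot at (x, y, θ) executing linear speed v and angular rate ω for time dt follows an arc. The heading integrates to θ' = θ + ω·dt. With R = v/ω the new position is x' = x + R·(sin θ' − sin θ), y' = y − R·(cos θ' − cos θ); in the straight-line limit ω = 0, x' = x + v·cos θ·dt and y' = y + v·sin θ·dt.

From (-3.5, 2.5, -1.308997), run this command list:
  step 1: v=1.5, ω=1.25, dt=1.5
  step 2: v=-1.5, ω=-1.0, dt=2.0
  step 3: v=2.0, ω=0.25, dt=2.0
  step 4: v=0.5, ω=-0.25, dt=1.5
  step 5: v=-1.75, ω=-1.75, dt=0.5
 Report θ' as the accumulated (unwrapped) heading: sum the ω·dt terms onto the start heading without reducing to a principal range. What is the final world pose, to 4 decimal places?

(-2.0226, -0.6441, -2.1840)

step 1: θ'=0.5660 (R=1.2000) → pose (-1.6974, 1.7977, 0.5660)
step 2: θ'=-1.4340 (R=1.5000) → pose (-3.9878, 2.8592, -1.4340)
step 3: θ'=-0.9340 (R=8.0000) → pose (-2.4945, -0.8068, -0.9340)
step 4: θ'=-1.3090 (R=-2.0000) → pose (-2.1707, -1.4784, -1.3090)
step 5: θ'=-2.1840 (R=1.0000) → pose (-2.0226, -0.6441, -2.1840)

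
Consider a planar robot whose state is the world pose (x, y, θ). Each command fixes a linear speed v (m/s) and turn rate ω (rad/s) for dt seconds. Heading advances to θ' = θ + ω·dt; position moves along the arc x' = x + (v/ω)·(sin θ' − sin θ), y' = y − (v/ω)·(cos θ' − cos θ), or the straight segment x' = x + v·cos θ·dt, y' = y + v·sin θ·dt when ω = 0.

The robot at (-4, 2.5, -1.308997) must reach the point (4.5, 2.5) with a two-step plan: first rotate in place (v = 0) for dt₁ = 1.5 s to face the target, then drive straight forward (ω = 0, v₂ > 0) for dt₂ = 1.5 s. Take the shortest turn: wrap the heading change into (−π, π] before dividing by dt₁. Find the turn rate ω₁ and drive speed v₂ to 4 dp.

ω₁ = 0.8727, v₂ = 5.6667

heading to target = atan2(2.5−2.5, 4.5−-4) = 0.0000
Δθ = wrap(0.0000 − -1.3090) = 1.3090; ω₁ = Δθ/dt₁ = 0.8727
distance = √((4.5−-4)² + (2.5−2.5)²) = 8.5000; v₂ = distance/dt₂ = 5.6667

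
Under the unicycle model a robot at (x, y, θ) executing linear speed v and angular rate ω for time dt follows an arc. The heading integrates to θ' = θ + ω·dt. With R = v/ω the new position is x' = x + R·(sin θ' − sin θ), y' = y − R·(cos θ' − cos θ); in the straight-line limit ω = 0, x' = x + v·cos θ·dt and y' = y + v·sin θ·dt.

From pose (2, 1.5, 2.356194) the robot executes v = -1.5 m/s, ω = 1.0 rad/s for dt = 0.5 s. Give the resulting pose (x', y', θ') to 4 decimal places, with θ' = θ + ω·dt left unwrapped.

θ' = 2.3562 + 1.0·0.5 = 2.8562
R = v/ω = -1.5/1.0 = -1.5000
x' = 2 + -1.5000·(sin 2.8562 − sin 2.3562) = 2.6384
y' = 1.5 − -1.5000·(cos 2.8562 − cos 2.3562) = 1.1213

(2.6384, 1.1213, 2.8562)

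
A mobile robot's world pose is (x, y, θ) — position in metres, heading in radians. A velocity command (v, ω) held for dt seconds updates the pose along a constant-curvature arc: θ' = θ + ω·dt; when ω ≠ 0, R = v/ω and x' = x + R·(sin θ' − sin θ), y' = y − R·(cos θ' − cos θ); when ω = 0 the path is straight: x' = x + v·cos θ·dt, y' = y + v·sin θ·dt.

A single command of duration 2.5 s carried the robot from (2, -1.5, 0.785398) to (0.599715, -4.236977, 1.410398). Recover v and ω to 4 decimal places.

Δθ = 1.410398 − 0.785398 = 0.625000
ω = Δθ/dt = 0.625000/2.5 = 0.2500
R = −Δy/(cos θ' − cos θ) = -5.0000
v = R·ω = -5.0000·0.2500 = -1.2500

v = -1.2500, ω = 0.2500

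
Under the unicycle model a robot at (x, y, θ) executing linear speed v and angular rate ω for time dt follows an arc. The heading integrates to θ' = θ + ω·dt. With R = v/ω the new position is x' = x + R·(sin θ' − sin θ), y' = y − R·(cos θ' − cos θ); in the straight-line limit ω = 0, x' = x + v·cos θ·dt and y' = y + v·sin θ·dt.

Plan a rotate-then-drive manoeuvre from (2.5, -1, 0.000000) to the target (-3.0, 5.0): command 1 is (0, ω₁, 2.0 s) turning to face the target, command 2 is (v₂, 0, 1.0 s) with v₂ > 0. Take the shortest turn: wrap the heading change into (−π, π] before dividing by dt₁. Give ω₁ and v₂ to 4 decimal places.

heading to target = atan2(5−-1, -3−2.5) = 2.3127
Δθ = wrap(2.3127 − 0.0000) = 2.3127; ω₁ = Δθ/dt₁ = 1.1564
distance = √((-3−2.5)² + (5−-1)²) = 8.1394; v₂ = distance/dt₂ = 8.1394

ω₁ = 1.1564, v₂ = 8.1394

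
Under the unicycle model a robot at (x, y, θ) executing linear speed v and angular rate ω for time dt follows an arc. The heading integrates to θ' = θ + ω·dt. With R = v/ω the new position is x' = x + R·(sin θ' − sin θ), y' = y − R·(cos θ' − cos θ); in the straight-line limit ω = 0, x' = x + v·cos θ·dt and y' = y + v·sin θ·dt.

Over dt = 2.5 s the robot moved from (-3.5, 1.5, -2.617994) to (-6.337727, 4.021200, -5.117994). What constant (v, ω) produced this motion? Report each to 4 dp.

Δθ = -5.117994 − -2.617994 = -2.500000
ω = Δθ/dt = -2.500000/2.5 = -1.0000
R = Δx/(sin θ' − sin θ) = -2.0000
v = R·ω = -2.0000·-1.0000 = 2.0000

v = 2.0000, ω = -1.0000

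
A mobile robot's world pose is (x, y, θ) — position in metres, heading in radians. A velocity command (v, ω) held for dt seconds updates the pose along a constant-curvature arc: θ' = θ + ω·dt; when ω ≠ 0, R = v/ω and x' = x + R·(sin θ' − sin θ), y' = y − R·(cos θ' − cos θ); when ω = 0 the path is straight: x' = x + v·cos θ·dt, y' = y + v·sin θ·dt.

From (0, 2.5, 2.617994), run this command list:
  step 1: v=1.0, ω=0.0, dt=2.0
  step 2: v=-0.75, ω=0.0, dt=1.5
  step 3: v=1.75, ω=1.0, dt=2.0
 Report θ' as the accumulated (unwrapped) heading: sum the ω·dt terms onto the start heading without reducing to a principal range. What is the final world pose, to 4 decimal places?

(-3.3750, 1.5869, 4.6180)

step 1: θ'=2.6180 (straight) → pose (-1.7321, 3.5000, 2.6180)
step 2: θ'=2.6180 (straight) → pose (-0.7578, 2.9375, 2.6180)
step 3: θ'=4.6180 (R=1.7500) → pose (-3.3750, 1.5869, 4.6180)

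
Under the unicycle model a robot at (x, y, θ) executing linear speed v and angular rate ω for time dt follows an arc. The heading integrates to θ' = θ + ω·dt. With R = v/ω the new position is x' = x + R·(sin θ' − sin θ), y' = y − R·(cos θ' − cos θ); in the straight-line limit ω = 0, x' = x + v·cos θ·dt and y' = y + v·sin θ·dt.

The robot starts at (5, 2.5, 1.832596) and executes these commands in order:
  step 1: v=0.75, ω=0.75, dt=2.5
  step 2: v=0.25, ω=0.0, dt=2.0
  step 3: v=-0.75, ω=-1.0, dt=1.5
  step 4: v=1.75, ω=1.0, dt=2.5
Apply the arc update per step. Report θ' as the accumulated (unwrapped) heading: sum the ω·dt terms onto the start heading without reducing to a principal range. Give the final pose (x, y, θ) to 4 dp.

(0.9240, 1.5978, 4.7076)

step 1: θ'=3.7076 (R=1.0000) → pose (3.4978, 3.0852, 3.7076)
step 2: θ'=3.7076 (straight) → pose (3.0758, 2.8171, 3.7076)
step 3: θ'=2.2076 (R=0.7500) → pose (4.0810, 2.6300, 2.2076)
step 4: θ'=4.7076 (R=1.7500) → pose (0.9240, 1.5978, 4.7076)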